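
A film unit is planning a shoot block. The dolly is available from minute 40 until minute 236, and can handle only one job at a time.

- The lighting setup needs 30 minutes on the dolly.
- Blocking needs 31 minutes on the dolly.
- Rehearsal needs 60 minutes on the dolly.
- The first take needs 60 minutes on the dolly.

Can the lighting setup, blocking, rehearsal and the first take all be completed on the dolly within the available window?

Yes

The dolly window is 236 − 40 = 196 minutes.
Running back to back, the jobs need 30 + 31 + 60 + 60 = 181 minutes on the dolly.
Since 181 ≤ 196, they fit within the window.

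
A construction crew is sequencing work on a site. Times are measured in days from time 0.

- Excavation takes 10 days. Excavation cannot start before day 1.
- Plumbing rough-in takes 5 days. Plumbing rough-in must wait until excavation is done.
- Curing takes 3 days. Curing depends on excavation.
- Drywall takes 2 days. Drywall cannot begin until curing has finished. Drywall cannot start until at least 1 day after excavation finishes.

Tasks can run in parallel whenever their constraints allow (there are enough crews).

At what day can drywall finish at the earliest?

16

Excavation waits on its own release at day 1, so it starts at day 1 and finishes at 1 + 10 = day 11.
After excavation (finishes day 11), curing can start at day 11 and finishes at day 14.
Drywall cannot start until curing (finishes day 14); excavation (finishes day 11, plus 1-day gap → day 12). The controlling bound is day 14, so drywall finishes at 14 + 2 = day 16.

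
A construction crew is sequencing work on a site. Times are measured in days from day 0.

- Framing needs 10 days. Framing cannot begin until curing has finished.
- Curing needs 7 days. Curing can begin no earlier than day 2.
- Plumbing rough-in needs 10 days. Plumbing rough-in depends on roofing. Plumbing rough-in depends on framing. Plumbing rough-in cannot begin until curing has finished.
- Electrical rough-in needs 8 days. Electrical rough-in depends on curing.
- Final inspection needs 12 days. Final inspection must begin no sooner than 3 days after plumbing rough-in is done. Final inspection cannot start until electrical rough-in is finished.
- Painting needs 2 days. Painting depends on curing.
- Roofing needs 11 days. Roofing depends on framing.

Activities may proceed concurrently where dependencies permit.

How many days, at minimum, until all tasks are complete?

Curing cannot begin until its own release at day 2. It runs from day 2 to 2 + 7 = day 9.
Painting cannot begin until curing (finishes day 9). It runs from day 9 to 9 + 2 = day 11.
Electrical rough-in cannot begin until curing (finishes day 9). It runs from day 9 to 9 + 8 = day 17.
After curing (finishes day 9), framing can start at day 9 and finishes at day 19.
Roofing waits on framing (finishes day 19), so it starts at day 19 and finishes at 19 + 11 = day 30.
Plumbing rough-in cannot start until roofing (finishes day 30); framing (finishes day 19); curing (finishes day 9). The controlling bound is day 30, so plumbing rough-in finishes at 30 + 10 = day 40.
Final inspection needs all of plumbing rough-in (finishes day 40, plus 3-day gap → day 43); electrical rough-in (finishes day 17). That puts its earliest start at day 43; it finishes at 43 + 12 = day 55.
All tasks are finished once the last one completes. Finish times: Curing at 9, Framing at 19, Roofing at 30, Plumbing rough-in at 40, Electrical rough-in at 17, Painting at 11, Final inspection at 55. The latest is day 55.

55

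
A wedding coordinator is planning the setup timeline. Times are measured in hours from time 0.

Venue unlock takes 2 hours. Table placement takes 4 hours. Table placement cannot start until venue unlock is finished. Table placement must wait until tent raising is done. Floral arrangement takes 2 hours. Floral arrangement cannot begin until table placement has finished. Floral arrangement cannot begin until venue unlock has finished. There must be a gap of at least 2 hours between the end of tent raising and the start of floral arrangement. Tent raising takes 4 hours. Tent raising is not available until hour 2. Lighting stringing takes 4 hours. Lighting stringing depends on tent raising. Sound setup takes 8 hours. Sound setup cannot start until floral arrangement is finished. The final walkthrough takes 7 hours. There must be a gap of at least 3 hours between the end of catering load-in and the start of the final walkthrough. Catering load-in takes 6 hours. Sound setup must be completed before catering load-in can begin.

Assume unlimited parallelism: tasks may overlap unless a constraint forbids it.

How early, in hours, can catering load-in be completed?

Tent raising cannot begin until its own release at hour 2. It runs from hour 2 to 2 + 4 = hour 6.
Nothing blocks venue unlock, so it runs from hour 0 to hour 2.
For table placement: venue unlock (finishes hour 2); tent raising (finishes hour 6). Taking the maximum gives a start of hour 6, and it finishes at 6 + 4 = hour 10.
Floral arrangement needs all of table placement (finishes hour 10); venue unlock (finishes hour 2); tent raising (finishes hour 6, plus 2-hour gap → hour 8). That puts its earliest start at hour 10; it finishes at 10 + 2 = hour 12.
After floral arrangement (finishes hour 12), sound setup can start at hour 12 and finishes at hour 20.
Catering load-in cannot begin until sound setup (finishes hour 20). It runs from hour 20 to 20 + 6 = hour 26.

26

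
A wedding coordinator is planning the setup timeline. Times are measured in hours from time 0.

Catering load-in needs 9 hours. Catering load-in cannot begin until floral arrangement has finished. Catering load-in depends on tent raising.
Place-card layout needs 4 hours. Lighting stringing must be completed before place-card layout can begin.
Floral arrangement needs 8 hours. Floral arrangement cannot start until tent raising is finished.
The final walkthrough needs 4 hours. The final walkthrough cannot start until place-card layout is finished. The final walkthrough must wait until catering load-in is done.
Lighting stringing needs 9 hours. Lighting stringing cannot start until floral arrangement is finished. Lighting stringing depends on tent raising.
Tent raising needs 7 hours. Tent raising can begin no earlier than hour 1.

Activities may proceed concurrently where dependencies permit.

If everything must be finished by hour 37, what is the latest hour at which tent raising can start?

5

Nothing follows the final walkthrough; the deadline of hour 37 is its only limit. It must start by 37 − 4 = hour 33.
Place-card layout feeds into the final walkthrough (must start by hour 33); so place-card layout must finish by hour 33 and therefore start by hour 29.
Lighting stringing must finish before place-card layout (must start by hour 29). With a 9-hour duration, lighting stringing must start by 29 − 9 = hour 20.
Catering load-in has to be done before the final walkthrough (must start by hour 33). That means finishing by hour 33, i.e. starting by 33 − 9 = hour 24.
Floral arrangement feeds lighting stringing (must start by hour 20); catering load-in (must start by hour 24). Taking the minimum, floral arrangement must finish by hour 20 and start by 20 − 8 = hour 12.
Tent raising feeds floral arrangement (must start by hour 12); lighting stringing (must start by hour 20); catering load-in (must start by hour 24). Taking the minimum, tent raising must finish by hour 12 and start by 12 − 7 = hour 5.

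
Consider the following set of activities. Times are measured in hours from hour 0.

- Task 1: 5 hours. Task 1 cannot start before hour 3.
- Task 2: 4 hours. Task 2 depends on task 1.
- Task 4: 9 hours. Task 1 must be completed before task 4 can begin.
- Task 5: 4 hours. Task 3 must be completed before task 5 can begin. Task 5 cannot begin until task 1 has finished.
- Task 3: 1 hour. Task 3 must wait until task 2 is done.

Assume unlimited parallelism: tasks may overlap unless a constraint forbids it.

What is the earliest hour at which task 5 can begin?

Task 1 waits on its own release at hour 3, so it starts at hour 3 and finishes at 3 + 5 = hour 8.
After task 1 (finishes hour 8), task 2 can start at hour 8 and finishes at hour 12.
Task 3 waits on task 2 (finishes hour 12), so it starts at hour 12 and finishes at 12 + 1 = hour 13.
Task 5 waits on task 3 (finishes hour 13); task 1 (finishes hour 8). The latest of these is hour 13, which is the earliest task 5 can start.

13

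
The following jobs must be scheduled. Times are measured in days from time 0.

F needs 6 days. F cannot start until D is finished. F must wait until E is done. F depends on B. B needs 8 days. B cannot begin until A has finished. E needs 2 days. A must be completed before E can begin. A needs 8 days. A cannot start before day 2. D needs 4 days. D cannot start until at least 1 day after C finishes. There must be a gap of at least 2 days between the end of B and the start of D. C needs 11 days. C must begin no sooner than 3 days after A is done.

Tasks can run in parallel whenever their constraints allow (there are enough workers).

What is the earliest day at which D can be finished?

29

A waits on its own release at day 2, so it starts at day 2 and finishes at 2 + 8 = day 10.
After A (finishes day 10, plus 3-day gap → day 13), C can start at day 13 and finishes at day 24.
B cannot begin until A (finishes day 10). It runs from day 10 to 10 + 8 = day 18.
D needs all of C (finishes day 24, plus 1-day gap → day 25); B (finishes day 18, plus 2-day gap → day 20). That puts its earliest start at day 25; it finishes at 25 + 4 = day 29.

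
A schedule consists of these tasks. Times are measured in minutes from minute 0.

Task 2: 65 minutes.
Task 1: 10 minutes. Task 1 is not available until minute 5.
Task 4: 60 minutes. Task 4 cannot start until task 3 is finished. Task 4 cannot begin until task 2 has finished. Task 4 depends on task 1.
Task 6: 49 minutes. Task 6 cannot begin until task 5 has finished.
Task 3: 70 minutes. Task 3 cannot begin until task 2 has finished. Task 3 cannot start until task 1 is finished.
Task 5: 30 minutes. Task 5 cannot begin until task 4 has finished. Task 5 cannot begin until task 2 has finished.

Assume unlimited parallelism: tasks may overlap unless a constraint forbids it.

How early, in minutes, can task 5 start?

195

Nothing blocks task 2, so it runs from minute 0 to minute 65.
After its own release at minute 5, task 1 can start at minute 5 and finishes at minute 15.
Task 3 has to wait for task 2 (finishes minute 65); task 1 (finishes minute 15). The latest of these is minute 65, so task 3 runs minute 65 to 65 + 70 = minute 135.
Task 4 cannot start until task 3 (finishes minute 135); task 2 (finishes minute 65); task 1 (finishes minute 15). The controlling bound is minute 135, so task 4 finishes at 135 + 60 = minute 195.
Task 5 waits on task 4 (finishes minute 195); task 2 (finishes minute 65). The latest of these is minute 195, which is the earliest task 5 can start.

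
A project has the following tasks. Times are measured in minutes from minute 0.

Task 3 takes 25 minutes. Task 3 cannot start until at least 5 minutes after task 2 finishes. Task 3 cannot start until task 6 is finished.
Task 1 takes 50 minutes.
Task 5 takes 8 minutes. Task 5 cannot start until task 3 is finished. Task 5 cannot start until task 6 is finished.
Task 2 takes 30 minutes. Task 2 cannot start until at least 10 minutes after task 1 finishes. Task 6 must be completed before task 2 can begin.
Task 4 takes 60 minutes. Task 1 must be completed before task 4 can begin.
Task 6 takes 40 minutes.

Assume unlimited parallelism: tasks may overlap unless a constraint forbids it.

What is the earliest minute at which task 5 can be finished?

128

Nothing blocks task 6, so it runs from minute 0 to minute 40.
Nothing blocks task 1, so it runs from minute 0 to minute 50.
Task 2 needs all of task 1 (finishes minute 50, plus 10-minute gap → minute 60); task 6 (finishes minute 40). That puts its earliest start at minute 60; it finishes at 60 + 30 = minute 90.
Task 3 has to wait for task 2 (finishes minute 90, plus 5-minute gap → minute 95); task 6 (finishes minute 40). The latest of these is minute 95, so task 3 runs minute 95 to 95 + 25 = minute 120.
Task 5 needs all of task 3 (finishes minute 120); task 6 (finishes minute 40). That puts its earliest start at minute 120; it finishes at 120 + 8 = minute 128.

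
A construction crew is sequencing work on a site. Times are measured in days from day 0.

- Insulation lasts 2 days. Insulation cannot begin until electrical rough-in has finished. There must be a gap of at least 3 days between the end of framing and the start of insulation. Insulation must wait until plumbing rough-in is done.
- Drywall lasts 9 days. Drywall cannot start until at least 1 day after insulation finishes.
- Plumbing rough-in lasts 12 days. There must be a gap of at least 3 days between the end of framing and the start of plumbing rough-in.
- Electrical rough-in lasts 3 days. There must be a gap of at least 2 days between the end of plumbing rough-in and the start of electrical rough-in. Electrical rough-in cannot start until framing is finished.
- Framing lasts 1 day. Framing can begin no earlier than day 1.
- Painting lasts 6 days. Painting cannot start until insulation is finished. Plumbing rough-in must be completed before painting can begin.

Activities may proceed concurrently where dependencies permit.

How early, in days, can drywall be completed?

Framing waits on its own release at day 1, so it starts at day 1 and finishes at 1 + 1 = day 2.
After framing (finishes day 2, plus 3-day gap → day 5), plumbing rough-in can start at day 5 and finishes at day 17.
Electrical rough-in needs all of plumbing rough-in (finishes day 17, plus 2-day gap → day 19); framing (finishes day 2). That puts its earliest start at day 19; it finishes at 19 + 3 = day 22.
Insulation needs all of electrical rough-in (finishes day 22); framing (finishes day 2, plus 3-day gap → day 5); plumbing rough-in (finishes day 17). That puts its earliest start at day 22; it finishes at 22 + 2 = day 24.
Drywall waits on insulation (finishes day 24, plus 1-day gap → day 25), so it starts at day 25 and finishes at 25 + 9 = day 34.

34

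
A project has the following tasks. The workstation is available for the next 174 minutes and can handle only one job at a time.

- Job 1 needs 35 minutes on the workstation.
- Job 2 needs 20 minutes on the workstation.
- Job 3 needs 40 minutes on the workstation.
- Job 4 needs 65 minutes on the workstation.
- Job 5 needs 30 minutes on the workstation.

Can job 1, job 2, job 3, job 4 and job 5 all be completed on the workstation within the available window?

No

Running back to back, the jobs need 35 + 20 + 40 + 65 + 30 = 190 minutes on the workstation.
Since 190 > 174, they cannot all fit.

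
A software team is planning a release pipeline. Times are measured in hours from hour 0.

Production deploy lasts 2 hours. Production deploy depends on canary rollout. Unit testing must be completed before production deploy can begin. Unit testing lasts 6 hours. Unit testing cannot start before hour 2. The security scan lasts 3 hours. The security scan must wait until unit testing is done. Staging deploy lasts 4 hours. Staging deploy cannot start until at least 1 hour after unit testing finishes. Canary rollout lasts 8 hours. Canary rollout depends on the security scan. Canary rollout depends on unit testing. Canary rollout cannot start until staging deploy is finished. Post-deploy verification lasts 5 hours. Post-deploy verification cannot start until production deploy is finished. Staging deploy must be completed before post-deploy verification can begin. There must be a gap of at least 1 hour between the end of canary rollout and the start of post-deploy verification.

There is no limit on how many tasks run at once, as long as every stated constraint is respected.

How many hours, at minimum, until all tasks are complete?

After its own release at hour 2, unit testing can start at hour 2 and finishes at hour 8.
After unit testing (finishes hour 8, plus 1-hour gap → hour 9), staging deploy can start at hour 9 and finishes at hour 13.
The security scan waits on unit testing (finishes hour 8), so it starts at hour 8 and finishes at 8 + 3 = hour 11.
For canary rollout: the security scan (finishes hour 11); unit testing (finishes hour 8); staging deploy (finishes hour 13). Taking the maximum gives a start of hour 13, and it finishes at 13 + 8 = hour 21.
Production deploy has to wait for canary rollout (finishes hour 21); unit testing (finishes hour 8). The latest of these is hour 21, so production deploy runs hour 21 to 21 + 2 = hour 23.
Post-deploy verification cannot start until production deploy (finishes hour 23); staging deploy (finishes hour 13); canary rollout (finishes hour 21, plus 1-hour gap → hour 22). The controlling bound is hour 23, so post-deploy verification finishes at 23 + 5 = hour 28.
All tasks are finished once the last one completes. Finish times: Unit testing at 8, The security scan at 11, Staging deploy at 13, Canary rollout at 21, Production deploy at 23, Post-deploy verification at 28. The latest is hour 28.

28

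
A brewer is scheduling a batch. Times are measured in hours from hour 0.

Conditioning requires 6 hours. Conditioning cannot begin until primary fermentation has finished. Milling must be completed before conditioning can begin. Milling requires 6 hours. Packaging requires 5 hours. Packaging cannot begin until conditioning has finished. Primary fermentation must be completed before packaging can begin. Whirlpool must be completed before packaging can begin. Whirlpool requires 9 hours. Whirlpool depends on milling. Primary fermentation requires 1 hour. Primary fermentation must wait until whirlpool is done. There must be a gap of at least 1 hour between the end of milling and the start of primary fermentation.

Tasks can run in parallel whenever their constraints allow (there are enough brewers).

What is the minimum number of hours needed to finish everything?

Nothing blocks milling, so it runs from hour 0 to hour 6.
Whirlpool waits on milling (finishes hour 6), so it starts at hour 6 and finishes at 6 + 9 = hour 15.
For primary fermentation: whirlpool (finishes hour 15); milling (finishes hour 6, plus 1-hour gap → hour 7). Taking the maximum gives a start of hour 15, and it finishes at 15 + 1 = hour 16.
Conditioning needs all of primary fermentation (finishes hour 16); milling (finishes hour 6). That puts its earliest start at hour 16; it finishes at 16 + 6 = hour 22.
Packaging needs all of conditioning (finishes hour 22); primary fermentation (finishes hour 16); whirlpool (finishes hour 15). That puts its earliest start at hour 22; it finishes at 22 + 5 = hour 27.
All tasks are finished once the last one completes. Finish times: Milling at 6, Whirlpool at 15, Primary fermentation at 16, Conditioning at 22, Packaging at 27. The latest is hour 27.

27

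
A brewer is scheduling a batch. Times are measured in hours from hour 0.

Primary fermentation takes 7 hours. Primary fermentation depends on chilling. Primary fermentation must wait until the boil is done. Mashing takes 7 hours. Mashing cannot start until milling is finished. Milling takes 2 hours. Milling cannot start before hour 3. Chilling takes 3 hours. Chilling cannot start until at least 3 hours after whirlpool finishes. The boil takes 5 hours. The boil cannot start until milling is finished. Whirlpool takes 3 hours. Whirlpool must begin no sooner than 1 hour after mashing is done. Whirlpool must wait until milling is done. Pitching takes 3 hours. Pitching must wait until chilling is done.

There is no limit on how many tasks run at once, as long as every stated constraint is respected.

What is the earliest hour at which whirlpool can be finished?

Milling cannot begin until its own release at hour 3. It runs from hour 3 to 3 + 2 = hour 5.
Mashing waits on milling (finishes hour 5), so it starts at hour 5 and finishes at 5 + 7 = hour 12.
Whirlpool needs all of mashing (finishes hour 12, plus 1-hour gap → hour 13); milling (finishes hour 5). That puts its earliest start at hour 13; it finishes at 13 + 3 = hour 16.

16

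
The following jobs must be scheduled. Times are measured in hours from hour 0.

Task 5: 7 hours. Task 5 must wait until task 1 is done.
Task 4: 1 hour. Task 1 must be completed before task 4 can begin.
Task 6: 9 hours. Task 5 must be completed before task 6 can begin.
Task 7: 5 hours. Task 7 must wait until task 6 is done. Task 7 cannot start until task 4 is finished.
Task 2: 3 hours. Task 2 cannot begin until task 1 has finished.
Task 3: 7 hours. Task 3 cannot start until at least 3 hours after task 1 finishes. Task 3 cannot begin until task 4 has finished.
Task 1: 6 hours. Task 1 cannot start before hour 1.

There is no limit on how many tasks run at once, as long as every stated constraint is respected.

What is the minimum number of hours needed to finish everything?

28

After its own release at hour 1, task 1 can start at hour 1 and finishes at hour 7.
After task 1 (finishes hour 7), task 5 can start at hour 7 and finishes at hour 14.
After task 5 (finishes hour 14), task 6 can start at hour 14 and finishes at hour 23.
Task 4 waits on task 1 (finishes hour 7), so it starts at hour 7 and finishes at 7 + 1 = hour 8.
Task 7 has to wait for task 6 (finishes hour 23); task 4 (finishes hour 8). The latest of these is hour 23, so task 7 runs hour 23 to 23 + 5 = hour 28.
Task 3 cannot start until task 1 (finishes hour 7, plus 3-hour gap → hour 10); task 4 (finishes hour 8). The controlling bound is hour 10, so task 3 finishes at 10 + 7 = hour 17.
After task 1 (finishes hour 7), task 2 can start at hour 7 and finishes at hour 10.
All tasks are finished once the last one completes. Finish times: Task 1 at 7, Task 2 at 10, Task 3 at 17, Task 4 at 8, Task 5 at 14, Task 6 at 23, Task 7 at 28. The latest is hour 28.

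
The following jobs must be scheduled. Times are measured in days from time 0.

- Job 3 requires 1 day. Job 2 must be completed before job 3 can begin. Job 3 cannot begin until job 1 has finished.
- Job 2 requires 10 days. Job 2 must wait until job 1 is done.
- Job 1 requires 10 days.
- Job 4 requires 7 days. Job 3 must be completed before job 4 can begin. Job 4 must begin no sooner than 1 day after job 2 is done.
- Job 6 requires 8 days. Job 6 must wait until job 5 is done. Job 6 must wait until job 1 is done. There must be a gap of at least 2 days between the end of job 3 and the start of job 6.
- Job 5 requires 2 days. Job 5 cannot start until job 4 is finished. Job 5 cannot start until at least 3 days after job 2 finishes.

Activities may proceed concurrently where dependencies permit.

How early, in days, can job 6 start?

Job 1 has no prerequisites, so it starts at day 0 and finishes at day 10.
Job 2 waits on job 1 (finishes day 10), so it starts at day 10 and finishes at 10 + 10 = day 20.
Job 3 cannot start until job 2 (finishes day 20); job 1 (finishes day 10). The controlling bound is day 20, so job 3 finishes at 20 + 1 = day 21.
For job 4: job 3 (finishes day 21); job 2 (finishes day 20, plus 1-day gap → day 21). Taking the maximum gives a start of day 21, and it finishes at 21 + 7 = day 28.
Job 5 cannot start until job 4 (finishes day 28); job 2 (finishes day 20, plus 3-day gap → day 23). The controlling bound is day 28, so job 5 finishes at 28 + 2 = day 30.
Job 6 waits on job 5 (finishes day 30); job 1 (finishes day 10); job 3 (finishes day 21, plus 2-day gap → day 23). The latest of these is day 30, which is the earliest job 6 can start.

30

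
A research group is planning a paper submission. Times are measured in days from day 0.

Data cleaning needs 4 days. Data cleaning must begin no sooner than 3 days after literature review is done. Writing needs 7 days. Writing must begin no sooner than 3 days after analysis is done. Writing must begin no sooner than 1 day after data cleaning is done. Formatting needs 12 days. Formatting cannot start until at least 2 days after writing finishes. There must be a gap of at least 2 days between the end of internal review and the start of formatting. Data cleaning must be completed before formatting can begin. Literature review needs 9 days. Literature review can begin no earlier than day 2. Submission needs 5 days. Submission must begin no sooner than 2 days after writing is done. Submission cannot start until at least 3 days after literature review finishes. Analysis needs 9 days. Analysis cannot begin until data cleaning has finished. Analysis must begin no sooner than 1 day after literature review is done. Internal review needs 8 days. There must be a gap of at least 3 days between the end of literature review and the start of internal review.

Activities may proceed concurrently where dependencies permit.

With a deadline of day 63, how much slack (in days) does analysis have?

Literature review waits on its own release at day 2, so it starts at day 2 and finishes at 2 + 9 = day 11.
Data cleaning cannot begin until literature review (finishes day 11, plus 3-day gap → day 14). It runs from day 14 to 14 + 4 = day 18.
Analysis needs all of data cleaning (finishes day 18); literature review (finishes day 11, plus 1-day gap → day 12). That puts its earliest start at day 18; it finishes at 18 + 9 = day 27.

Working backward from the deadline:
Nothing follows formatting; the deadline of day 63 is its only limit. It must start by 63 − 12 = day 51.
Nothing follows submission; the deadline of day 63 is its only limit. It must start by 63 − 5 = day 58.
Writing has several dependents: formatting (must start by day 51, minus 2-day gap → day 49); submission (must start by day 58, minus 2-day gap → day 56). The earliest of those limits is day 49, so writing must start by 49 − 7 = day 42.
Since writing (must start by day 42, minus 3-day gap → day 39) depends on it, analysis must finish by day 39. Backing off its 9-day duration gives a latest start of day 30.
So analysis can start as early as day 18 and as late as day 30, giving 30 − 18 = 12 days of slack.

12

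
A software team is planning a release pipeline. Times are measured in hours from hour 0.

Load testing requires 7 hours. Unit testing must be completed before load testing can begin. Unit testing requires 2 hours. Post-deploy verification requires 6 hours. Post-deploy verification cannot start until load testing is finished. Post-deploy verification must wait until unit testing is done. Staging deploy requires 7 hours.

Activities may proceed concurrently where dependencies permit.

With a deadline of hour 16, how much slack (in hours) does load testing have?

Nothing blocks unit testing, so it runs from hour 0 to hour 2.
Load testing waits on unit testing (finishes hour 2), so it starts at hour 2 and finishes at 2 + 7 = hour 9.

Working backward from the deadline:
To finish by hour 16, post-deploy verification (duration 6) must start no later than hour 10.
Load testing must finish before post-deploy verification (must start by hour 10). With a 7-hour duration, load testing must start by 10 − 7 = hour 3.
So load testing can start as early as hour 2 and as late as hour 3, giving 3 − 2 = 1 hour of slack.

1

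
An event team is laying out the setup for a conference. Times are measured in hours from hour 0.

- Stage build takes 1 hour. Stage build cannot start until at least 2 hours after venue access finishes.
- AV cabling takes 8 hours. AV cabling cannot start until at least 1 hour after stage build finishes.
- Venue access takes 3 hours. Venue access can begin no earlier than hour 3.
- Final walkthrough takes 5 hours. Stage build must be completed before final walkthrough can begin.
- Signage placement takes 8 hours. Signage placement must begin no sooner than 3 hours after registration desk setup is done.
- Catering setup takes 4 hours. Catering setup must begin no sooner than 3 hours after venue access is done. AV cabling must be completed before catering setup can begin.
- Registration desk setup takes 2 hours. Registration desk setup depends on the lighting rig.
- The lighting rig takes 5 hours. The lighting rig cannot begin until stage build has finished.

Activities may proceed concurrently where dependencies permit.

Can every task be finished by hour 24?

No

Venue access waits on its own release at hour 3, so it starts at hour 3 and finishes at 3 + 3 = hour 6.
Stage build waits on venue access (finishes hour 6, plus 2-hour gap → hour 8), so it starts at hour 8 and finishes at 8 + 1 = hour 9.
Final walkthrough waits on stage build (finishes hour 9), so it starts at hour 9 and finishes at 9 + 5 = hour 14.
AV cabling cannot begin until stage build (finishes hour 9, plus 1-hour gap → hour 10). It runs from hour 10 to 10 + 8 = hour 18.
Catering setup cannot start until venue access (finishes hour 6, plus 3-hour gap → hour 9); AV cabling (finishes hour 18). The controlling bound is hour 18, so catering setup finishes at 18 + 4 = hour 22.
The lighting rig cannot begin until stage build (finishes hour 9). It runs from hour 9 to 9 + 5 = hour 14.
After the lighting rig (finishes hour 14), registration desk setup can start at hour 14 and finishes at hour 16.
After registration desk setup (finishes hour 16, plus 3-hour gap → hour 19), signage placement can start at hour 19 and finishes at hour 27.
The earliest everything can be done is hour 27, which is after the deadline of 24, so it is not possible.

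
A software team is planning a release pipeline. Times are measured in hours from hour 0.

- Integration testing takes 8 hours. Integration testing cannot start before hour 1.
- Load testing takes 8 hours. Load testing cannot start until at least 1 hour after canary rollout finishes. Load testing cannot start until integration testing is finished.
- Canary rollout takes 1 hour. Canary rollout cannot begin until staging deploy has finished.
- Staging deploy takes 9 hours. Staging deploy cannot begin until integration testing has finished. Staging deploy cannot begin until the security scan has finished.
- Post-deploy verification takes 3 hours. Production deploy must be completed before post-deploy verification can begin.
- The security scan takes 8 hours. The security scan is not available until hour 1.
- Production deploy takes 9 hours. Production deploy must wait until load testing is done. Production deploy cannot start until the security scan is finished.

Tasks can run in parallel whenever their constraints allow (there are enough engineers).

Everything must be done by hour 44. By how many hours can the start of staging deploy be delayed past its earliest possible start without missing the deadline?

The security scan waits on its own release at hour 1, so it starts at hour 1 and finishes at 1 + 8 = hour 9.
Integration testing cannot begin until its own release at hour 1. It runs from hour 1 to 1 + 8 = hour 9.
Staging deploy cannot start until integration testing (finishes hour 9); the security scan (finishes hour 9). The controlling bound is hour 9, so staging deploy finishes at 9 + 9 = hour 18.

Working backward from the deadline:
Nothing follows post-deploy verification; the deadline of hour 44 is its only limit. It must start by 44 − 3 = hour 41.
Production deploy feeds into post-deploy verification (must start by hour 41); so production deploy must finish by hour 41 and therefore start by hour 32.
Load testing feeds into production deploy (must start by hour 32); so load testing must finish by hour 32 and therefore start by hour 24.
Since load testing (must start by hour 24, minus 1-hour gap → hour 23) depends on it, canary rollout must finish by hour 23. Backing off its 1-hour duration gives a latest start of hour 22.
Staging deploy must finish before canary rollout (must start by hour 22). With a 9-hour duration, staging deploy must start by 22 − 9 = hour 13.
So staging deploy can start as early as hour 9 and as late as hour 13, giving 13 − 9 = 4 hours of slack.

4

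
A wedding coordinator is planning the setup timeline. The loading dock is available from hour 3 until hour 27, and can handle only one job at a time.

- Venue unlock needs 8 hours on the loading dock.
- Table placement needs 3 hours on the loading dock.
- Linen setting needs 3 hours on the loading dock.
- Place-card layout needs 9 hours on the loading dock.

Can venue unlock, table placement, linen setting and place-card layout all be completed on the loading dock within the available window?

The loading dock window is 27 − 3 = 24 hours.
Running back to back, the jobs need 8 + 3 + 3 + 9 = 23 hours on the loading dock.
Since 23 ≤ 24, they fit within the window.

Yes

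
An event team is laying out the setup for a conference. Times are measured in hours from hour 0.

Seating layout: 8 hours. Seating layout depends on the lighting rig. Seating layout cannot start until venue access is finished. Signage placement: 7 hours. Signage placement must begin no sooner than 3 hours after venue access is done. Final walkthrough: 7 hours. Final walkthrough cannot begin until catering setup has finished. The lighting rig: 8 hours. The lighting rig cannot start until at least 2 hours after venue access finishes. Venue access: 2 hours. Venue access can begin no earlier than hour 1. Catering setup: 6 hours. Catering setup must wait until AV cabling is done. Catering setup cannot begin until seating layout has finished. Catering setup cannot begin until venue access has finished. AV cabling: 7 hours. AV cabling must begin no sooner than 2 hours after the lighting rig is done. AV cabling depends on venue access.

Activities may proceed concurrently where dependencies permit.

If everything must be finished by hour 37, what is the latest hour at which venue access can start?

3

Final walkthrough must finish by hour 37; it takes 7 hours, so it must start by 37 − 7 = hour 30.
Catering setup must finish before final walkthrough (must start by hour 30). With a 6-hour duration, catering setup must start by 30 − 6 = hour 24.
Since catering setup (must start by hour 24) depends on it, AV cabling must finish by hour 24. Backing off its 7-hour duration gives a latest start of hour 17.
Seating layout must finish before catering setup (must start by hour 24). With an 8-hour duration, seating layout must start by 24 − 8 = hour 16.
The lighting rig feeds AV cabling (must start by hour 17, minus 2-hour gap → hour 15); seating layout (must start by hour 16). Taking the minimum, the lighting rig must finish by hour 15 and start by 15 − 8 = hour 7.
Nothing follows signage placement; the deadline of hour 37 is its only limit. It must start by 37 − 7 = hour 30.
Venue access has several dependents: the lighting rig (must start by hour 7, minus 2-hour gap → hour 5); AV cabling (must start by hour 17); seating layout (must start by hour 16); signage placement (must start by hour 30, minus 3-hour gap → hour 27); catering setup (must start by hour 24). The earliest of those limits is hour 5, so venue access must start by 5 − 2 = hour 3.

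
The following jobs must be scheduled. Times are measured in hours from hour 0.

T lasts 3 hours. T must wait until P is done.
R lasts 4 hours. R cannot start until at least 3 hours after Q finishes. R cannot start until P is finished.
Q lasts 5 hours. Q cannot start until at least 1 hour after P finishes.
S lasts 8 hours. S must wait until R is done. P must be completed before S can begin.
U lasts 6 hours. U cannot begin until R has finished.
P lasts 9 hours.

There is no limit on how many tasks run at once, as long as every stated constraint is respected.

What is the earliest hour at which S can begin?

22

P can start immediately at hour 0; it finishes at hour 9.
After P (finishes hour 9, plus 1-hour gap → hour 10), Q can start at hour 10 and finishes at hour 15.
R needs all of Q (finishes hour 15, plus 3-hour gap → hour 18); P (finishes hour 9). That puts its earliest start at hour 18; it finishes at 18 + 4 = hour 22.
S waits on R (finishes hour 22); P (finishes hour 9). The latest of these is hour 22, which is the earliest S can start.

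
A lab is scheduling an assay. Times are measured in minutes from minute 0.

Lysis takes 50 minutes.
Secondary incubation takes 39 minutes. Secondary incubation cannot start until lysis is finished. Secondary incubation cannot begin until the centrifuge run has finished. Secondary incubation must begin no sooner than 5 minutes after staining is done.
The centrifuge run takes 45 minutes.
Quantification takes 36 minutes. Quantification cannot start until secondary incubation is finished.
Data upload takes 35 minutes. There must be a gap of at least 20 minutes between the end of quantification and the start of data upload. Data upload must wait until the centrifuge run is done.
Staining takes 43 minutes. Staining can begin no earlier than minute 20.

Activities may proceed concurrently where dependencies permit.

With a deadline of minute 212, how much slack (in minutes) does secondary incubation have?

14

After its own release at minute 20, staining can start at minute 20 and finishes at minute 63.
The centrifuge run can start immediately at minute 0; it finishes at minute 45.
Lysis can start immediately at minute 0; it finishes at minute 50.
Secondary incubation has to wait for lysis (finishes minute 50); the centrifuge run (finishes minute 45); staining (finishes minute 63, plus 5-minute gap → minute 68). The latest of these is minute 68, so secondary incubation runs minute 68 to 68 + 39 = minute 107.

Working backward from the deadline:
Nothing follows data upload; the deadline of minute 212 is its only limit. It must start by 212 − 35 = minute 177.
Quantification has to be done before data upload (must start by minute 177, minus 20-minute gap → minute 157). That means finishing by minute 157, i.e. starting by 157 − 36 = minute 121.
Secondary incubation must finish before quantification (must start by minute 121). With a 39-minute duration, secondary incubation must start by 121 − 39 = minute 82.
So secondary incubation can start as early as minute 68 and as late as minute 82, giving 82 − 68 = 14 minutes of slack.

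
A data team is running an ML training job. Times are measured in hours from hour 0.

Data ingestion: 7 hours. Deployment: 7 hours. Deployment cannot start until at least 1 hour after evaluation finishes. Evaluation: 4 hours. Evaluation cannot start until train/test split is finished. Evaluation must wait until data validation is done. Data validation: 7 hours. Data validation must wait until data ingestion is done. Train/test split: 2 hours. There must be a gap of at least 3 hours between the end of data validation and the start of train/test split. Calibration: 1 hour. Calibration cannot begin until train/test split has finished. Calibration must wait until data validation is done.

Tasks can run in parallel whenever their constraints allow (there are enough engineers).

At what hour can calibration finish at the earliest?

Nothing blocks data ingestion, so it runs from hour 0 to hour 7.
After data ingestion (finishes hour 7), data validation can start at hour 7 and finishes at hour 14.
After data validation (finishes hour 14, plus 3-hour gap → hour 17), train/test split can start at hour 17 and finishes at hour 19.
Calibration cannot start until train/test split (finishes hour 19); data validation (finishes hour 14). The controlling bound is hour 19, so calibration finishes at 19 + 1 = hour 20.

20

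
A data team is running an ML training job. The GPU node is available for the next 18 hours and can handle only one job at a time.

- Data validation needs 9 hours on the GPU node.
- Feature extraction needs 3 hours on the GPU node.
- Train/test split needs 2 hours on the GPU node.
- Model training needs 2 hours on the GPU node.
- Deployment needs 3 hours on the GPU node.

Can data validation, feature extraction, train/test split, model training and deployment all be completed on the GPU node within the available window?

No

Running back to back, the jobs need 9 + 3 + 2 + 2 + 3 = 19 hours on the GPU node.
Since 19 > 18, they cannot all fit.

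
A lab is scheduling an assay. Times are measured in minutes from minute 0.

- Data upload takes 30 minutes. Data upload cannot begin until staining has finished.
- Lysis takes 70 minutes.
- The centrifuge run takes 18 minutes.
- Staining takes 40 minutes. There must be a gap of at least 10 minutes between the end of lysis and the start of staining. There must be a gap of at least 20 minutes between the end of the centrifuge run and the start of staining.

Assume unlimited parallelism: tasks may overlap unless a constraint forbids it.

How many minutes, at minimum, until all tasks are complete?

The centrifuge run has no prerequisites, so it starts at minute 0 and finishes at minute 18.
Lysis has no prerequisites, so it starts at minute 0 and finishes at minute 70.
For staining: lysis (finishes minute 70, plus 10-minute gap → minute 80); the centrifuge run (finishes minute 18, plus 20-minute gap → minute 38). Taking the maximum gives a start of minute 80, and it finishes at 80 + 40 = minute 120.
After staining (finishes minute 120), data upload can start at minute 120 and finishes at minute 150.
All tasks are finished once the last one completes. Finish times: Lysis at 70, The centrifuge run at 18, Staining at 120, Data upload at 150. The latest is minute 150.

150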